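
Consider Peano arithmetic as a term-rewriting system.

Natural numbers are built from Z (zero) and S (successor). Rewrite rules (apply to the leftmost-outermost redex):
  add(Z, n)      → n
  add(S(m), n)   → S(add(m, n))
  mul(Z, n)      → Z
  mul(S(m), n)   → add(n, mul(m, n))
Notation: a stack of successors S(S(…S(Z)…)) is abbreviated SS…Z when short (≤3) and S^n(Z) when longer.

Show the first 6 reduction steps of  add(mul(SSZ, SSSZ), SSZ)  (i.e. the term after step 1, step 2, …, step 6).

Answer: after 6 steps: S(S(add(S(add(Z, mul(SZ, SSSZ))), SSZ)))

Working:
  start: add(mul(SSZ, SSSZ), SSZ)
  →1  add(add(SSSZ, mul(SZ, SSSZ)), SSZ)
  →2  add(S(add(SSZ, mul(SZ, SSSZ))), SSZ)
  →3  S(add(add(SSZ, mul(SZ, SSSZ)), SSZ))
  →4  S(add(S(add(SZ, mul(SZ, SSSZ))), SSZ))
  →5  S(S(add(add(SZ, mul(SZ, SSSZ)), SSZ)))
  →6  S(S(add(S(add(Z, mul(SZ, SSSZ))), SSZ)))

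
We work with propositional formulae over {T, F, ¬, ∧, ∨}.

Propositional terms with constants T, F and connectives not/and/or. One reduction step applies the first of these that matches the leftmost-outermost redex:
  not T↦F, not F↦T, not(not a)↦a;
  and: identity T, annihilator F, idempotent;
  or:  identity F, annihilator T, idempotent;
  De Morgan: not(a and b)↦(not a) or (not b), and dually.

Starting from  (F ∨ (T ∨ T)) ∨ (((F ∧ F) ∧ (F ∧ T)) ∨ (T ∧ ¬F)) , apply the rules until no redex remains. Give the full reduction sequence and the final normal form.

Answer: normal form = T  (in 3 steps)

Reduction:
  start: (F ∨ (T ∨ T)) ∨ (((F ∧ F) ∧ (F ∧ T)) ∨ (T ∧ ¬F))
  →1  (T ∨ T) ∨ (((F ∧ F) ∧ (F ∧ T)) ∨ (T ∧ ¬F))
  →2  T ∨ (((F ∧ F) ∧ (F ∧ T)) ∨ (T ∧ ¬F))
  →3  T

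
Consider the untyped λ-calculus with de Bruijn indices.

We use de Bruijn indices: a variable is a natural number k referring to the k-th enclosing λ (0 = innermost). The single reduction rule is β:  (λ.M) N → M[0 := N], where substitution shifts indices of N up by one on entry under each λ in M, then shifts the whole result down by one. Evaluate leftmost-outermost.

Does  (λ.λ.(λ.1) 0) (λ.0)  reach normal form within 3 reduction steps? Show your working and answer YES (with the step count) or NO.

Answer: YES — reaches normal form λ.0 in 2 ≤ 3 steps

Reduction:
  start: (λ.λ.(λ.1) 0) (λ.0)
  [1] λ.(λ.1) 0
  [2] λ.0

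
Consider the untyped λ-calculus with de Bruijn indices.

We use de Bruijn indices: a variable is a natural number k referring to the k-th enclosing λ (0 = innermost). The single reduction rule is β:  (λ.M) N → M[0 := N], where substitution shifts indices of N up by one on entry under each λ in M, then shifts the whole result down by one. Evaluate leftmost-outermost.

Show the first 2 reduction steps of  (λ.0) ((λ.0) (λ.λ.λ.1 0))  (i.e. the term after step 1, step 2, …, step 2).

Answer: after 2 steps: λ.λ.λ.1 0

Reduction:
  start: (λ.0) ((λ.0) (λ.λ.λ.1 0))
  step 1: (λ.0) (λ.λ.λ.1 0)
  step 2: λ.λ.λ.1 0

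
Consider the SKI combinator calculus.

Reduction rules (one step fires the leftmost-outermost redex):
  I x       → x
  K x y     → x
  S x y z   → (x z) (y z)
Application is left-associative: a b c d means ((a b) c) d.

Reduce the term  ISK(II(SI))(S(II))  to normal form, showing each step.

  start: ISK(II(SI))(S(II))
  step 1: SK(II(SI))(S(II))
  step 2: K(S(II))(II(SI)(S(II)))
  step 3: S(II)
  step 4: SI

Answer: normal form = SI  (in 4 steps)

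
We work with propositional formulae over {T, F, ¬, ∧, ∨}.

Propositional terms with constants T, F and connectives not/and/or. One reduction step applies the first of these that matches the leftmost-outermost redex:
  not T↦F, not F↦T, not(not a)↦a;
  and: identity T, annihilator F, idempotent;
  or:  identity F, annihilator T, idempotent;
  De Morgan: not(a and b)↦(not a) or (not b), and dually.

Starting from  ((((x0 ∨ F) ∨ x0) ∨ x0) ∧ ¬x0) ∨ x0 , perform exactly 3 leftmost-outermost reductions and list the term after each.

  start: ((((x0 ∨ F) ∨ x0) ∨ x0) ∧ ¬x0) ∨ x0
  step 1: (((x0 ∨ x0) ∨ x0) ∧ ¬x0) ∨ x0
  step 2: ((x0 ∨ x0) ∧ ¬x0) ∨ x0
  step 3: (x0 ∧ ¬x0) ∨ x0

Answer: after 3 steps: (x0 ∧ ¬x0) ∨ x0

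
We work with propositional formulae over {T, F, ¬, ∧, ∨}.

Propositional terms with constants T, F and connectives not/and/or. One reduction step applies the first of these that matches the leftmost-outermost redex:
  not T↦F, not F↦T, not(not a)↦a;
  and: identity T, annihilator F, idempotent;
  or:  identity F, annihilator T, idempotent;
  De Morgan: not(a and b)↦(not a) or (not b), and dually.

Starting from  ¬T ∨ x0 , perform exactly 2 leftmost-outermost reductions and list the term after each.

Answer: after 2 steps: x0

Reduction:
  start: ¬T ∨ x0
  →1  F ∨ x0
  →2  x0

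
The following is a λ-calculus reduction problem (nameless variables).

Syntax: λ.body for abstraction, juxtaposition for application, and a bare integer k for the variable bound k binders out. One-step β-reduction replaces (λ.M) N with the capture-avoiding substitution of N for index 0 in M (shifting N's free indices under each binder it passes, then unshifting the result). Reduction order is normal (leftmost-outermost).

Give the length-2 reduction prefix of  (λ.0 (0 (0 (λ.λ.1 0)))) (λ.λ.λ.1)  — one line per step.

  start: (λ.0 (0 (0 (λ.λ.1 0)))) (λ.λ.λ.1)
  step 1: (λ.λ.λ.1) ((λ.λ.λ.1) ((λ.λ.λ.1) (λ.λ.1 0)))
  step 2: λ.λ.1

Answer: after 2 steps: λ.λ.1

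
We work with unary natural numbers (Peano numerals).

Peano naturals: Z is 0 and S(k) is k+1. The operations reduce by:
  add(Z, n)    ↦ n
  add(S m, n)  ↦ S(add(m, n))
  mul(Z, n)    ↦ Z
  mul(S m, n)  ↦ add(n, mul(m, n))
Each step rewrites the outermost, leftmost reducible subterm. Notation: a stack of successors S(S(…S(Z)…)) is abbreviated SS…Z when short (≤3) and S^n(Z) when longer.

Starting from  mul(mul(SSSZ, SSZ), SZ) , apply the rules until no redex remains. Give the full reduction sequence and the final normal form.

  start: mul(mul(SSSZ, SSZ), SZ)
  →1  mul(add(SSZ, mul(SSZ, SSZ)), SZ)
  →2  mul(S(add(SZ, mul(SSZ, SSZ))), SZ)
  →3  add(SZ, mul(add(SZ, mul(SSZ, SSZ)), SZ))
  →4  S(add(Z, mul(add(SZ, mul(SSZ, SSZ)), SZ)))
  →5  S(mul(add(SZ, mul(SSZ, SSZ)), SZ))
  →6  S(mul(S(add(Z, mul(SSZ, SSZ))), SZ))
  →7  S(add(SZ, mul(add(Z, mul(SSZ, SSZ)), SZ)))
  →8  S(S(add(Z, mul(add(Z, mul(SSZ, SSZ)), SZ))))
  →9  S(S(mul(add(Z, mul(SSZ, SSZ)), SZ)))
  →10  S(S(mul(mul(SSZ, SSZ), SZ)))
  →11  S(S(mul(add(SSZ, mul(SZ, SSZ)), SZ)))
  →12  S(S(mul(S(add(SZ, mul(SZ, SSZ))), SZ)))
  →13  S(S(add(SZ, mul(add(SZ, mul(SZ, SSZ)), SZ))))
  →14  S(S(S(add(Z, mul(add(SZ, mul(SZ, SSZ)), SZ)))))
  →15  S(S(S(mul(add(SZ, mul(SZ, SSZ)), SZ))))
  →16  S(S(S(mul(S(add(Z, mul(SZ, SSZ))), SZ))))
  →17  S(S(S(add(SZ, mul(add(Z, mul(SZ, SSZ)), SZ)))))
  →18  S(S(S(S(add(Z, mul(add(Z, mul(SZ, SSZ)), SZ))))))
  →19  S(S(S(S(mul(add(Z, mul(SZ, SSZ)), SZ)))))
  →20  S(S(S(S(mul(mul(SZ, SSZ), SZ)))))
  →21  S(S(S(S(mul(add(SSZ, mul(Z, SSZ)), SZ)))))
  →22  S(S(S(S(mul(S(add(SZ, mul(Z, SSZ))), SZ)))))
  →23  S(S(S(S(add(SZ, mul(add(SZ, mul(Z, SSZ)), SZ))))))
  →24  S(S(S(S(S(add(Z, mul(add(SZ, mul(Z, SSZ)), SZ)))))))
  →25  S(S(S(S(S(mul(add(SZ, mul(Z, SSZ)), SZ))))))
  →26  S(S(S(S(S(mul(S(add(Z, mul(Z, SSZ))), SZ))))))
  →27  S(S(S(S(S(add(SZ, mul(add(Z, mul(Z, SSZ)), SZ)))))))
  →28  S(S(S(S(S(S(add(Z, mul(add(Z, mul(Z, SSZ)), SZ))))))))
  →29  S(S(S(S(S(S(mul(add(Z, mul(Z, SSZ)), SZ)))))))
  →30  S(S(S(S(S(S(mul(mul(Z, SSZ), SZ)))))))
  →31  S(S(S(S(S(S(mul(Z, SZ)))))))
  →32  S^6(Z)

Answer: normal form = S^6(Z)  (in 32 steps)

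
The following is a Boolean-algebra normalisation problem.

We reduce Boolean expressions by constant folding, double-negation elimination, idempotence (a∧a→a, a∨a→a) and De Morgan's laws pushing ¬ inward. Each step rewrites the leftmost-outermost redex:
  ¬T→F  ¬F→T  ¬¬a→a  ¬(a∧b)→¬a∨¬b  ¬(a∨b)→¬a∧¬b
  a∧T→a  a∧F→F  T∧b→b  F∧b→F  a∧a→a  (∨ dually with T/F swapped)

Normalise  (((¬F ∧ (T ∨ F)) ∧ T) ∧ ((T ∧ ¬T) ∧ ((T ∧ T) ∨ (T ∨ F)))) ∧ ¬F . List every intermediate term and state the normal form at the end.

  start: (((¬F ∧ (T ∨ F)) ∧ T) ∧ ((T ∧ ¬T) ∧ ((T ∧ T) ∨ (T ∨ F)))) ∧ ¬F
  step 1: ((¬F ∧ (T ∨ F)) ∧ ((T ∧ ¬T) ∧ ((T ∧ T) ∨ (T ∨ F)))) ∧ ¬F
  step 2: ((T ∧ (T ∨ F)) ∧ ((T ∧ ¬T) ∧ ((T ∧ T) ∨ (T ∨ F)))) ∧ ¬F
  step 3: ((T ∨ F) ∧ ((T ∧ ¬T) ∧ ((T ∧ T) ∨ (T ∨ F)))) ∧ ¬F
  step 4: (T ∧ ((T ∧ ¬T) ∧ ((T ∧ T) ∨ (T ∨ F)))) ∧ ¬F
  step 5: ((T ∧ ¬T) ∧ ((T ∧ T) ∨ (T ∨ F))) ∧ ¬F
  step 6: (¬T ∧ ((T ∧ T) ∨ (T ∨ F))) ∧ ¬F
  step 7: (F ∧ ((T ∧ T) ∨ (T ∨ F))) ∧ ¬F
  step 8: F ∧ ¬F
  step 9: F

Answer: normal form = F  (in 9 steps)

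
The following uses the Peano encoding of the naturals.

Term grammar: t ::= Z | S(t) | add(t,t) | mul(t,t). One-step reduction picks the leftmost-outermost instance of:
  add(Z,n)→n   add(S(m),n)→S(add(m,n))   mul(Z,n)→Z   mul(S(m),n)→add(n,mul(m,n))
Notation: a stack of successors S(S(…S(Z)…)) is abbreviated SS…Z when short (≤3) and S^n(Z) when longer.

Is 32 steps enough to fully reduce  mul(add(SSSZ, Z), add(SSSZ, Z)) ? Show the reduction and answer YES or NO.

Answer: YES — reaches normal form S^9(Z) in 32 ≤ 32 steps

Reduction:
  start: mul(add(SSSZ, Z), add(SSSZ, Z))
  [1] mul(S(add(SSZ, Z)), add(SSSZ, Z))
  [2] add(add(SSSZ, Z), mul(add(SSZ, Z), add(SSSZ, Z)))
  [3] add(S(add(SSZ, Z)), mul(add(SSZ, Z), add(SSSZ, Z)))
  [4] S(add(add(SSZ, Z), mul(add(SSZ, Z), add(SSSZ, Z))))
  [5] S(add(S(add(SZ, Z)), mul(add(SSZ, Z), add(SSSZ, Z))))
  [6] S(S(add(add(SZ, Z), mul(add(SSZ, Z), add(SSSZ, Z)))))
  [7] S(S(add(S(add(Z, Z)), mul(add(SSZ, Z), add(SSSZ, Z)))))
  [8] S(S(S(add(add(Z, Z), mul(add(SSZ, Z), add(SSSZ, Z))))))
  [9] S(S(S(add(Z, mul(add(SSZ, Z), add(SSSZ, Z))))))
  [10] S(S(S(mul(add(SSZ, Z), add(SSSZ, Z)))))
  [11] S(S(S(mul(S(add(SZ, Z)), add(SSSZ, Z)))))
  [12] S(S(S(add(add(SSSZ, Z), mul(add(SZ, Z), add(SSSZ, Z))))))
  [13] S(S(S(add(S(add(SSZ, Z)), mul(add(SZ, Z), add(SSSZ, Z))))))
  [14] S(S(S(S(add(add(SSZ, Z), mul(add(SZ, Z), add(SSSZ, Z)))))))
  [15] S(S(S(S(add(S(add(SZ, Z)), mul(add(SZ, Z), add(SSSZ, Z)))))))
  [16] S(S(S(S(S(add(add(SZ, Z), mul(add(SZ, Z), add(SSSZ, Z))))))))
  [17] S(S(S(S(S(add(S(add(Z, Z)), mul(add(SZ, Z), add(SSSZ, Z))))))))
  [18] S(S(S(S(S(S(add(add(Z, Z), mul(add(SZ, Z), add(SSSZ, Z)))))))))
  [19] S(S(S(S(S(S(add(Z, mul(add(SZ, Z), add(SSSZ, Z)))))))))
  [20] S(S(S(S(S(S(mul(add(SZ, Z), add(SSSZ, Z))))))))
  [21] S(S(S(S(S(S(mul(S(add(Z, Z)), add(SSSZ, Z))))))))
  [22] S(S(S(S(S(S(add(add(SSSZ, Z), mul(add(Z, Z), add(SSSZ, Z)))))))))
  [23] S(S(S(S(S(S(add(S(add(SSZ, Z)), mul(add(Z, Z), add(SSSZ, Z)))))))))
  [24] S(S(S(S(S(S(S(add(add(SSZ, Z), mul(add(Z, Z), add(SSSZ, Z))))))))))
  [25] S(S(S(S(S(S(S(add(S(add(SZ, Z)), mul(add(Z, Z), add(SSSZ, Z))))))))))
  [26] S(S(S(S(S(S(S(S(add(add(SZ, Z), mul(add(Z, Z), add(SSSZ, Z)))))))))))
  [27] S(S(S(S(S(S(S(S(add(S(add(Z, Z)), mul(add(Z, Z), add(SSSZ, Z)))))))))))
  [28] S(S(S(S(S(S(S(S(S(add(add(Z, Z), mul(add(Z, Z), add(SSSZ, Z))))))))))))
  [29] S(S(S(S(S(S(S(S(S(add(Z, mul(add(Z, Z), add(SSSZ, Z))))))))))))
  [30] S(S(S(S(S(S(S(S(S(mul(add(Z, Z), add(SSSZ, Z)))))))))))
  [31] S(S(S(S(S(S(S(S(S(mul(Z, add(SSSZ, Z)))))))))))
  [32] S^9(Z)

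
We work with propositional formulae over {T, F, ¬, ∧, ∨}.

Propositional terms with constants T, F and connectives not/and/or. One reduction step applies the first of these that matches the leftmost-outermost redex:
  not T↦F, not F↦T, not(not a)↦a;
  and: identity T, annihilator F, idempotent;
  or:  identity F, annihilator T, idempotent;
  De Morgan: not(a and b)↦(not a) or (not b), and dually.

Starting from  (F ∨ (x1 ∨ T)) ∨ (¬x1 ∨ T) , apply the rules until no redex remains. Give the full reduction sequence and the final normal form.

  start: (F ∨ (x1 ∨ T)) ∨ (¬x1 ∨ T)
  step 1: (x1 ∨ T) ∨ (¬x1 ∨ T)
  step 2: T ∨ (¬x1 ∨ T)
  step 3: T

Answer: normal form = T  (in 3 steps)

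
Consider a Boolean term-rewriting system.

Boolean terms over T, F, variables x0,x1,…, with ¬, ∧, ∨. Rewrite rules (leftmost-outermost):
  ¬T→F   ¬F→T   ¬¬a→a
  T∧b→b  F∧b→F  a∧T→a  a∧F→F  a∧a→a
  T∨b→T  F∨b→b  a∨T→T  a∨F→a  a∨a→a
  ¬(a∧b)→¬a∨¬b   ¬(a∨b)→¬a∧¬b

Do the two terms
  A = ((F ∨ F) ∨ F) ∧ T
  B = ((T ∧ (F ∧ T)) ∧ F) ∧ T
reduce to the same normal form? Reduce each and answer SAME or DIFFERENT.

Term A:
  start: ((F ∨ F) ∨ F) ∧ T
  →1  (F ∨ F) ∨ F
  →2  F ∨ F
  →3  F

Term B:
  start: ((T ∧ (F ∧ T)) ∧ F) ∧ T
  →1  (T ∧ (F ∧ T)) ∧ F
  →2  F

Answer: SAME — A ⇓ F, B ⇓ F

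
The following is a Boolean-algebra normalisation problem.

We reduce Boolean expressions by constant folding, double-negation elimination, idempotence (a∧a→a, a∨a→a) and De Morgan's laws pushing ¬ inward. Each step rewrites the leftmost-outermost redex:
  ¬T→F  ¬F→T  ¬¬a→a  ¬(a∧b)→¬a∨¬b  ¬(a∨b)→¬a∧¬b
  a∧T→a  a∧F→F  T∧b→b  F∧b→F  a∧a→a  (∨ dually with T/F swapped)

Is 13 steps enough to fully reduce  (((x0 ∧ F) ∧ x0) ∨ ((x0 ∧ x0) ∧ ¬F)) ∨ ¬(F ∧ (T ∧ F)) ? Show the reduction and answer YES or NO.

Answer: YES — reaches normal form T in 10 ≤ 13 steps

Reduction:
  start: (((x0 ∧ F) ∧ x0) ∨ ((x0 ∧ x0) ∧ ¬F)) ∨ ¬(F ∧ (T ∧ F))
  →1  ((F ∧ x0) ∨ ((x0 ∧ x0) ∧ ¬F)) ∨ ¬(F ∧ (T ∧ F))
  →2  (F ∨ ((x0 ∧ x0) ∧ ¬F)) ∨ ¬(F ∧ (T ∧ F))
  →3  ((x0 ∧ x0) ∧ ¬F) ∨ ¬(F ∧ (T ∧ F))
  →4  (x0 ∧ ¬F) ∨ ¬(F ∧ (T ∧ F))
  →5  (x0 ∧ T) ∨ ¬(F ∧ (T ∧ F))
  →6  x0 ∨ ¬(F ∧ (T ∧ F))
  →7  x0 ∨ (¬F ∨ ¬(T ∧ F))
  →8  x0 ∨ (T ∨ ¬(T ∧ F))
  →9  x0 ∨ T
  →10  T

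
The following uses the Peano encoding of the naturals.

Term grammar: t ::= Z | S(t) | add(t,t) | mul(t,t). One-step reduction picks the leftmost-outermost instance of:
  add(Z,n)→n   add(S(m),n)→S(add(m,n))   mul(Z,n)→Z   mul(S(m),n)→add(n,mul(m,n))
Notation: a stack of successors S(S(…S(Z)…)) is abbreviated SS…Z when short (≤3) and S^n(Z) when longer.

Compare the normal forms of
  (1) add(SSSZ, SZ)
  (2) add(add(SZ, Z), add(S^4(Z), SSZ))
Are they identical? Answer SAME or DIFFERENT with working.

Term A:
  start: add(SSSZ, SZ)
  →1  S(add(SSZ, SZ))
  →2  S(S(add(SZ, SZ)))
  →3  S(S(S(add(Z, SZ))))
  →4  S^4(Z)

Term B:
  start: add(add(SZ, Z), add(S^4(Z), SSZ))
  →1  add(S(add(Z, Z)), add(S^4(Z), SSZ))
  →2  S(add(add(Z, Z), add(S^4(Z), SSZ)))
  →3  S(add(Z, add(S^4(Z), SSZ)))
  →4  S(add(S^4(Z), SSZ))
  →5  S(S(add(SSSZ, SSZ)))
  →6  S(S(S(add(SSZ, SSZ))))
  →7  S(S(S(S(add(SZ, SSZ)))))
  →8  S(S(S(S(S(add(Z, SSZ))))))
  →9  S^7(Z)

Answer: DIFFERENT — A ⇓ S^4(Z), B ⇓ S^7(Z)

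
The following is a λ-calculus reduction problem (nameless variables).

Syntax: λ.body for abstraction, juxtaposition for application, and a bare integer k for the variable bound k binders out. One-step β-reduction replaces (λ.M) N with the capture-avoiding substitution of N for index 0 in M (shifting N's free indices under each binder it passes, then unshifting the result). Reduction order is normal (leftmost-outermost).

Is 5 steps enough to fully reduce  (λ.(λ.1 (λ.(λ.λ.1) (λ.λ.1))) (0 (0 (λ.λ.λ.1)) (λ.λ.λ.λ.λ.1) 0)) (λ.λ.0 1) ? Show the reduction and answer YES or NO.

Answer: YES — reaches normal form λ.0 (λ.λ.λ.λ.1) in 4 ≤ 5 steps

Reduction:
  start: (λ.(λ.1 (λ.(λ.λ.1) (λ.λ.1))) (0 (0 (λ.λ.λ.1)) (λ.λ.λ.λ.λ.1) 0)) (λ.λ.0 1)
  →1  (λ.(λ.λ.0 1) (λ.(λ.λ.1) (λ.λ.1))) ((λ.λ.0 1) ((λ.λ.0 1) (λ.λ.λ.1)) (λ.λ.λ.λ.λ.1) (λ.λ.0 1))
  →2  (λ.λ.0 1) (λ.(λ.λ.1) (λ.λ.1))
  →3  λ.0 (λ.(λ.λ.1) (λ.λ.1))
  →4  λ.0 (λ.λ.λ.λ.1)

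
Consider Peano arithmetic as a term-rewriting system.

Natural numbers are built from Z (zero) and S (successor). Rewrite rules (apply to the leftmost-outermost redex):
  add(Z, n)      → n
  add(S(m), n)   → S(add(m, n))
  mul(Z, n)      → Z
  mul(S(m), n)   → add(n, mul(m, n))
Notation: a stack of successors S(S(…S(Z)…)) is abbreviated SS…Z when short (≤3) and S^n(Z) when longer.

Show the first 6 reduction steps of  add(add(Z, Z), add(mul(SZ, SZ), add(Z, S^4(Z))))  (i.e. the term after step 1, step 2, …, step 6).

Answer: after 6 steps: S(add(mul(Z, SZ), add(Z, S^4(Z))))

Reduction:
  start: add(add(Z, Z), add(mul(SZ, SZ), add(Z, S^4(Z))))
  →1  add(Z, add(mul(SZ, SZ), add(Z, S^4(Z))))
  →2  add(mul(SZ, SZ), add(Z, S^4(Z)))
  →3  add(add(SZ, mul(Z, SZ)), add(Z, S^4(Z)))
  →4  add(S(add(Z, mul(Z, SZ))), add(Z, S^4(Z)))
  →5  S(add(add(Z, mul(Z, SZ)), add(Z, S^4(Z))))
  →6  S(add(mul(Z, SZ), add(Z, S^4(Z))))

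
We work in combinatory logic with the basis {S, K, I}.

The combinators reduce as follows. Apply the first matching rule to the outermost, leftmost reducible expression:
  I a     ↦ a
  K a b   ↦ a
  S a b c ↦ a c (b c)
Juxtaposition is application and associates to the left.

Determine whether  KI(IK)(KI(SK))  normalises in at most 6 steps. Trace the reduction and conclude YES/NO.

Answer: YES — reaches normal form I in 3 ≤ 6 steps

Working:
  start: KI(IK)(KI(SK))
  →1  I(KI(SK))
  →2  KI(SK)
  →3  I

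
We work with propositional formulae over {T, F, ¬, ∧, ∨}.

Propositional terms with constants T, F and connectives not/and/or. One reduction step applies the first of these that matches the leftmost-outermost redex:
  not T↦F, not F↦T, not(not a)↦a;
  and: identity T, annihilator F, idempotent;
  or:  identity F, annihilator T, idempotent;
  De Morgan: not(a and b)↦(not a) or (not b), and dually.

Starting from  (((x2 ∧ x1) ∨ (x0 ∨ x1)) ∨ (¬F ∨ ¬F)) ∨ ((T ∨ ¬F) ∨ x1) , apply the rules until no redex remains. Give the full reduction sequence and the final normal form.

Answer: normal form = T  (in 4 steps)

Working:
  start: (((x2 ∧ x1) ∨ (x0 ∨ x1)) ∨ (¬F ∨ ¬F)) ∨ ((T ∨ ¬F) ∨ x1)
  →1  (((x2 ∧ x1) ∨ (x0 ∨ x1)) ∨ ¬F) ∨ ((T ∨ ¬F) ∨ x1)
  →2  (((x2 ∧ x1) ∨ (x0 ∨ x1)) ∨ T) ∨ ((T ∨ ¬F) ∨ x1)
  →3  T ∨ ((T ∨ ¬F) ∨ x1)
  →4  T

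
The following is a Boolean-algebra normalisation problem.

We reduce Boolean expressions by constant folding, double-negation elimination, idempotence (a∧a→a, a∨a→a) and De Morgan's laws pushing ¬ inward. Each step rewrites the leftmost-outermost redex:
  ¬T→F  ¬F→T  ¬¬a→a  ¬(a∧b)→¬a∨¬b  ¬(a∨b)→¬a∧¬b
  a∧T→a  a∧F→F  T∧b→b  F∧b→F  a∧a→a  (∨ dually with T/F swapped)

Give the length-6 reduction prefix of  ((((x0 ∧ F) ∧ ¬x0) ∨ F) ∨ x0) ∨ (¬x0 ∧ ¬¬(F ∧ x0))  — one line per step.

  start: ((((x0 ∧ F) ∧ ¬x0) ∨ F) ∨ x0) ∨ (¬x0 ∧ ¬¬(F ∧ x0))
  [1] (((x0 ∧ F) ∧ ¬x0) ∨ x0) ∨ (¬x0 ∧ ¬¬(F ∧ x0))
  [2] ((F ∧ ¬x0) ∨ x0) ∨ (¬x0 ∧ ¬¬(F ∧ x0))
  [3] (F ∨ x0) ∨ (¬x0 ∧ ¬¬(F ∧ x0))
  [4] x0 ∨ (¬x0 ∧ ¬¬(F ∧ x0))
  [5] x0 ∨ (¬x0 ∧ (F ∧ x0))
  [6] x0 ∨ (¬x0 ∧ F)

Answer: after 6 steps: x0 ∨ (¬x0 ∧ F)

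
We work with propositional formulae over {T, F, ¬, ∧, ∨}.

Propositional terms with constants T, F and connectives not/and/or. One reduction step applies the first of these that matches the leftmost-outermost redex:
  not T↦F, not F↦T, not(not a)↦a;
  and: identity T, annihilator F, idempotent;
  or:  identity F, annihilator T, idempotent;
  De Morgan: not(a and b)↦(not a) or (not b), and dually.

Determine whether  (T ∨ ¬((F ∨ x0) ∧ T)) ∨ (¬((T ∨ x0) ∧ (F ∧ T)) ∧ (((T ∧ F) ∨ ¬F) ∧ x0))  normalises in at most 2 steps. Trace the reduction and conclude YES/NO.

Answer: YES — reaches normal form T in 2 ≤ 2 steps

Derivation:
  start: (T ∨ ¬((F ∨ x0) ∧ T)) ∨ (¬((T ∨ x0) ∧ (F ∧ T)) ∧ (((T ∧ F) ∨ ¬F) ∧ x0))
  [1] T ∨ (¬((T ∨ x0) ∧ (F ∧ T)) ∧ (((T ∧ F) ∨ ¬F) ∧ x0))
  [2] T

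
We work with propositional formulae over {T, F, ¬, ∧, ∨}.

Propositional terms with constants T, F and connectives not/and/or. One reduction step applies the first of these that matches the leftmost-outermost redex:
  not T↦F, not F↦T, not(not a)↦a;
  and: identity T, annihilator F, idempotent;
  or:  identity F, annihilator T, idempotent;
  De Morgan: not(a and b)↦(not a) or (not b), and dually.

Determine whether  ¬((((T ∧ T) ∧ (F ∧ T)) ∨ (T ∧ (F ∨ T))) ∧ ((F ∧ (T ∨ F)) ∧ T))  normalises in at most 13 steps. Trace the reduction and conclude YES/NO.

  start: ¬((((T ∧ T) ∧ (F ∧ T)) ∨ (T ∧ (F ∨ T))) ∧ ((F ∧ (T ∨ F)) ∧ T))
  step 1: ¬(((T ∧ T) ∧ (F ∧ T)) ∨ (T ∧ (F ∨ T))) ∨ ¬((F ∧ (T ∨ F)) ∧ T)
  step 2: (¬((T ∧ T) ∧ (F ∧ T)) ∧ ¬(T ∧ (F ∨ T))) ∨ ¬((F ∧ (T ∨ F)) ∧ T)
  step 3: ((¬(T ∧ T) ∨ ¬(F ∧ T)) ∧ ¬(T ∧ (F ∨ T))) ∨ ¬((F ∧ (T ∨ F)) ∧ T)
  step 4: (((¬T ∨ ¬T) ∨ ¬(F ∧ T)) ∧ ¬(T ∧ (F ∨ T))) ∨ ¬((F ∧ (T ∨ F)) ∧ T)
  step 5: ((¬T ∨ ¬(F ∧ T)) ∧ ¬(T ∧ (F ∨ T))) ∨ ¬((F ∧ (T ∨ F)) ∧ T)
  step 6: ((F ∨ ¬(F ∧ T)) ∧ ¬(T ∧ (F ∨ T))) ∨ ¬((F ∧ (T ∨ F)) ∧ T)
  step 7: (¬(F ∧ T) ∧ ¬(T ∧ (F ∨ T))) ∨ ¬((F ∧ (T ∨ F)) ∧ T)
  step 8: ((¬F ∨ ¬T) ∧ ¬(T ∧ (F ∨ T))) ∨ ¬((F ∧ (T ∨ F)) ∧ T)
  step 9: ((T ∨ ¬T) ∧ ¬(T ∧ (F ∨ T))) ∨ ¬((F ∧ (T ∨ F)) ∧ T)
  step 10: (T ∧ ¬(T ∧ (F ∨ T))) ∨ ¬((F ∧ (T ∨ F)) ∧ T)
  step 11: ¬(T ∧ (F ∨ T)) ∨ ¬((F ∧ (T ∨ F)) ∧ T)
  step 12: (¬T ∨ ¬(F ∨ T)) ∨ ¬((F ∧ (T ∨ F)) ∧ T)
  step 13: (F ∨ ¬(F ∨ T)) ∨ ¬((F ∧ (T ∨ F)) ∧ T)

Answer: NO — after 13 steps the term is (F ∨ ¬(F ∨ T)) ∨ ¬((F ∧ (T ∨ F)) ∧ T), not yet normal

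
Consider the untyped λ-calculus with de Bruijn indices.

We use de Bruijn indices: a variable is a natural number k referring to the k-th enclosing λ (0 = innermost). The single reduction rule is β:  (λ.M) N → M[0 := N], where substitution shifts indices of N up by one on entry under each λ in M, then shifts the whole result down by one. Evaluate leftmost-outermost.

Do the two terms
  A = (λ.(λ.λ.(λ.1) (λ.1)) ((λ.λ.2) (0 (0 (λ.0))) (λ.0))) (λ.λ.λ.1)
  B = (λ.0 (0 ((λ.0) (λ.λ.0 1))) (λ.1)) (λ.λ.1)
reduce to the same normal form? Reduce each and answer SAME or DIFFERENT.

Answer: DIFFERENT — A ⇓ λ.0, B ⇓ λ.λ.λ.0 1

Reduction:
Term A:
  start: (λ.(λ.λ.(λ.1) (λ.1)) ((λ.λ.2) (0 (0 (λ.0))) (λ.0))) (λ.λ.λ.1)
  [1] (λ.λ.(λ.1) (λ.1)) ((λ.λ.λ.λ.λ.1) ((λ.λ.λ.1) ((λ.λ.λ.1) (λ.0))) (λ.0))
  [2] λ.(λ.1) (λ.1)
  [3] λ.0

Term B:
  start: (λ.0 (0 ((λ.0) (λ.λ.0 1))) (λ.1)) (λ.λ.1)
  [1] (λ.λ.1) ((λ.λ.1) ((λ.0) (λ.λ.0 1))) (λ.λ.λ.1)
  [2] (λ.(λ.λ.1) ((λ.0) (λ.λ.0 1))) (λ.λ.λ.1)
  [3] (λ.λ.1) ((λ.0) (λ.λ.0 1))
  [4] λ.(λ.0) (λ.λ.0 1)
  [5] λ.λ.λ.0 1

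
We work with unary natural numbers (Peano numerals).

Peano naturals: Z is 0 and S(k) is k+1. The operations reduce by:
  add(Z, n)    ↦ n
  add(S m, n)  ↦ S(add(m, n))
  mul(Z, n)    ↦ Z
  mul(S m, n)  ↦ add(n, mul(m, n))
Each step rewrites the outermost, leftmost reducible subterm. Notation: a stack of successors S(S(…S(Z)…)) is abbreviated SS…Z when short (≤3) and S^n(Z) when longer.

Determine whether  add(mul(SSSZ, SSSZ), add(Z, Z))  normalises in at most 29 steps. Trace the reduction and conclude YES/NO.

  start: add(mul(SSSZ, SSSZ), add(Z, Z))
  [1] add(add(SSSZ, mul(SSZ, SSSZ)), add(Z, Z))
  [2] add(S(add(SSZ, mul(SSZ, SSSZ))), add(Z, Z))
  [3] S(add(add(SSZ, mul(SSZ, SSSZ)), add(Z, Z)))
  [4] S(add(S(add(SZ, mul(SSZ, SSSZ))), add(Z, Z)))
  [5] S(S(add(add(SZ, mul(SSZ, SSSZ)), add(Z, Z))))
  [6] S(S(add(S(add(Z, mul(SSZ, SSSZ))), add(Z, Z))))
  [7] S(S(S(add(add(Z, mul(SSZ, SSSZ)), add(Z, Z)))))
  [8] S(S(S(add(mul(SSZ, SSSZ), add(Z, Z)))))
  [9] S(S(S(add(add(SSSZ, mul(SZ, SSSZ)), add(Z, Z)))))
  [10] S(S(S(add(S(add(SSZ, mul(SZ, SSSZ))), add(Z, Z)))))
  [11] S(S(S(S(add(add(SSZ, mul(SZ, SSSZ)), add(Z, Z))))))
  [12] S(S(S(S(add(S(add(SZ, mul(SZ, SSSZ))), add(Z, Z))))))
  [13] S(S(S(S(S(add(add(SZ, mul(SZ, SSSZ)), add(Z, Z)))))))
  [14] S(S(S(S(S(add(S(add(Z, mul(SZ, SSSZ))), add(Z, Z)))))))
  [15] S(S(S(S(S(S(add(add(Z, mul(SZ, SSSZ)), add(Z, Z))))))))
  [16] S(S(S(S(S(S(add(mul(SZ, SSSZ), add(Z, Z))))))))
  [17] S(S(S(S(S(S(add(add(SSSZ, mul(Z, SSSZ)), add(Z, Z))))))))
  [18] S(S(S(S(S(S(add(S(add(SSZ, mul(Z, SSSZ))), add(Z, Z))))))))
  [19] S(S(S(S(S(S(S(add(add(SSZ, mul(Z, SSSZ)), add(Z, Z)))))))))
  [20] S(S(S(S(S(S(S(add(S(add(SZ, mul(Z, SSSZ))), add(Z, Z)))))))))
  [21] S(S(S(S(S(S(S(S(add(add(SZ, mul(Z, SSSZ)), add(Z, Z))))))))))
  [22] S(S(S(S(S(S(S(S(add(S(add(Z, mul(Z, SSSZ))), add(Z, Z))))))))))
  [23] S(S(S(S(S(S(S(S(S(add(add(Z, mul(Z, SSSZ)), add(Z, Z)))))))))))
  [24] S(S(S(S(S(S(S(S(S(add(mul(Z, SSSZ), add(Z, Z)))))))))))
  [25] S(S(S(S(S(S(S(S(S(add(Z, add(Z, Z)))))))))))
  [26] S(S(S(S(S(S(S(S(S(add(Z, Z))))))))))
  [27] S^9(Z)

Answer: YES — reaches normal form S^9(Z) in 27 ≤ 29 steps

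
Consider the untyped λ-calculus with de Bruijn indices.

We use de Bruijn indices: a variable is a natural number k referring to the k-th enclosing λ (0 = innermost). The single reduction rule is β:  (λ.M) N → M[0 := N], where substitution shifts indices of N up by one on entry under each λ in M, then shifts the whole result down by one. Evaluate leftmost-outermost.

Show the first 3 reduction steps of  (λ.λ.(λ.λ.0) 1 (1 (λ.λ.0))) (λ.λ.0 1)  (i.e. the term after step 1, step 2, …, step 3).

Answer: after 3 steps: λ.(λ.λ.0 1) (λ.λ.0)

Derivation:
  start: (λ.λ.(λ.λ.0) 1 (1 (λ.λ.0))) (λ.λ.0 1)
  →1  λ.(λ.λ.0) (λ.λ.0 1) ((λ.λ.0 1) (λ.λ.0))
  →2  λ.(λ.0) ((λ.λ.0 1) (λ.λ.0))
  →3  λ.(λ.λ.0 1) (λ.λ.0)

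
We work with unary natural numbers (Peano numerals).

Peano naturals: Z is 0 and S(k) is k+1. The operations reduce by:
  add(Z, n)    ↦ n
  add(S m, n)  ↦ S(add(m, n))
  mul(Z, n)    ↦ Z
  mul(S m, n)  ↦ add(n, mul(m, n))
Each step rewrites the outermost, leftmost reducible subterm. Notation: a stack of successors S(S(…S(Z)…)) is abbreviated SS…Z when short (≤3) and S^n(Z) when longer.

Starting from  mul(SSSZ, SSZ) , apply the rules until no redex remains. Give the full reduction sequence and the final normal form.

Answer: normal form = S^6(Z)  (in 13 steps)

Working:
  start: mul(SSSZ, SSZ)
  step 1: add(SSZ, mul(SSZ, SSZ))
  step 2: S(add(SZ, mul(SSZ, SSZ)))
  step 3: S(S(add(Z, mul(SSZ, SSZ))))
  step 4: S(S(mul(SSZ, SSZ)))
  step 5: S(S(add(SSZ, mul(SZ, SSZ))))
  step 6: S(S(S(add(SZ, mul(SZ, SSZ)))))
  step 7: S(S(S(S(add(Z, mul(SZ, SSZ))))))
  step 8: S(S(S(S(mul(SZ, SSZ)))))
  step 9: S(S(S(S(add(SSZ, mul(Z, SSZ))))))
  step 10: S(S(S(S(S(add(SZ, mul(Z, SSZ)))))))
  step 11: S(S(S(S(S(S(add(Z, mul(Z, SSZ))))))))
  step 12: S(S(S(S(S(S(mul(Z, SSZ)))))))
  step 13: S^6(Z)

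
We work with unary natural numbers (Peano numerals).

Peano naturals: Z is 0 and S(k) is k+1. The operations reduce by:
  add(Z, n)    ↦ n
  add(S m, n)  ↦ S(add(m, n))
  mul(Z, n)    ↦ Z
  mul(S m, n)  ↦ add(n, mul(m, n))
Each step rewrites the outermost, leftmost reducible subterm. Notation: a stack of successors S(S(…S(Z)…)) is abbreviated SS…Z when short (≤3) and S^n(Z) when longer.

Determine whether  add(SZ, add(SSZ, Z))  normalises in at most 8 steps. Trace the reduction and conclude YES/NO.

Answer: YES — reaches normal form SSSZ in 5 ≤ 8 steps

Working:
  start: add(SZ, add(SSZ, Z))
  →1  S(add(Z, add(SSZ, Z)))
  →2  S(add(SSZ, Z))
  →3  S(S(add(SZ, Z)))
  →4  S(S(S(add(Z, Z))))
  →5  SSSZ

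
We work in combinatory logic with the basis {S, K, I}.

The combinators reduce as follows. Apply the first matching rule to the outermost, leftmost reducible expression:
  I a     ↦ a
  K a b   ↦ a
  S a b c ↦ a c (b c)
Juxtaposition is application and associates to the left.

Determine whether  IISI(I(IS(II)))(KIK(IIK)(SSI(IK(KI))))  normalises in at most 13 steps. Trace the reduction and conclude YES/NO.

Answer: YES — reaches normal form S(K(KI))(K(KI)) in 13 ≤ 13 steps

Working:
  start: IISI(I(IS(II)))(KIK(IIK)(SSI(IK(KI))))
  →1  ISI(I(IS(II)))(KIK(IIK)(SSI(IK(KI))))
  →2  SI(I(IS(II)))(KIK(IIK)(SSI(IK(KI))))
  →3  I(KIK(IIK)(SSI(IK(KI))))(I(IS(II))(KIK(IIK)(SSI(IK(KI)))))
  →4  KIK(IIK)(SSI(IK(KI)))(I(IS(II))(KIK(IIK)(SSI(IK(KI)))))
  →5  I(IIK)(SSI(IK(KI)))(I(IS(II))(KIK(IIK)(SSI(IK(KI)))))
  →6  IIK(SSI(IK(KI)))(I(IS(II))(KIK(IIK)(SSI(IK(KI)))))
  →7  IK(SSI(IK(KI)))(I(IS(II))(KIK(IIK)(SSI(IK(KI)))))
  →8  K(SSI(IK(KI)))(I(IS(II))(KIK(IIK)(SSI(IK(KI)))))
  →9  SSI(IK(KI))
  →10  S(IK(KI))(I(IK(KI)))
  →11  S(K(KI))(I(IK(KI)))
  →12  S(K(KI))(IK(KI))
  →13  S(K(KI))(K(KI))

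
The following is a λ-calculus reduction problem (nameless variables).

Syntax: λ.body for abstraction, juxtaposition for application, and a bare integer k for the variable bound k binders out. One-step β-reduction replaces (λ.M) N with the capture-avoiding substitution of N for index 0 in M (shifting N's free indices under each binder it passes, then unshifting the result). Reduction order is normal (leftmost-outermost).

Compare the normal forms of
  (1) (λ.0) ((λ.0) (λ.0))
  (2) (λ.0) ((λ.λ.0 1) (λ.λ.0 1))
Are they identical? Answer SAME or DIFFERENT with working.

Answer: DIFFERENT — A ⇓ λ.0, B ⇓ λ.0 (λ.λ.0 1)

Derivation:
Term A:
  start: (λ.0) ((λ.0) (λ.0))
  →1  (λ.0) (λ.0)
  →2  λ.0

Term B:
  start: (λ.0) ((λ.λ.0 1) (λ.λ.0 1))
  →1  (λ.λ.0 1) (λ.λ.0 1)
  →2  λ.0 (λ.λ.0 1)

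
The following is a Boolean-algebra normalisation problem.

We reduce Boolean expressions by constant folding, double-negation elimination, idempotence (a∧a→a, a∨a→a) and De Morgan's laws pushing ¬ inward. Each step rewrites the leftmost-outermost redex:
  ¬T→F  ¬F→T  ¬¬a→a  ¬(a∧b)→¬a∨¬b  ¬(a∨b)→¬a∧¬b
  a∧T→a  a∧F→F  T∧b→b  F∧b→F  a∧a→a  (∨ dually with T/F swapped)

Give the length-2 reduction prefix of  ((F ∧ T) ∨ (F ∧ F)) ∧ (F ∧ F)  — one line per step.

  start: ((F ∧ T) ∨ (F ∧ F)) ∧ (F ∧ F)
  [1] (F ∨ (F ∧ F)) ∧ (F ∧ F)
  [2] (F ∧ F) ∧ (F ∧ F)

Answer: after 2 steps: (F ∧ F) ∧ (F ∧ F)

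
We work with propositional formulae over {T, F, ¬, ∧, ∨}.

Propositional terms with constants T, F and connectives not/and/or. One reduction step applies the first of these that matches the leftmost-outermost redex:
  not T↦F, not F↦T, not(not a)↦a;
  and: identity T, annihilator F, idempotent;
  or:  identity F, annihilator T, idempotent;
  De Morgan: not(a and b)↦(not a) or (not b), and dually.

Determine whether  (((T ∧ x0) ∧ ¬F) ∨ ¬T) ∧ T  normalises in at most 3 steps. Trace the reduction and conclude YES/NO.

  start: (((T ∧ x0) ∧ ¬F) ∨ ¬T) ∧ T
  →1  ((T ∧ x0) ∧ ¬F) ∨ ¬T
  →2  (x0 ∧ ¬F) ∨ ¬T
  →3  (x0 ∧ T) ∨ ¬T

Answer: NO — after 3 steps the term is (x0 ∧ T) ∨ ¬T, not yet normal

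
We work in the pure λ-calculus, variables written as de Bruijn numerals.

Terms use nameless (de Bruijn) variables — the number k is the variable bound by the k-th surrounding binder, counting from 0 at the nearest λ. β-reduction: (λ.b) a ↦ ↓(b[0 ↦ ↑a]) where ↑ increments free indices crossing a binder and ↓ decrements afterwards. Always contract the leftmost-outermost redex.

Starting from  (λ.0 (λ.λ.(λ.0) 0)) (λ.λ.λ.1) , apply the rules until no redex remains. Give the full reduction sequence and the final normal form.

Answer: normal form = λ.λ.1  (in 2 steps)

Working:
  start: (λ.0 (λ.λ.(λ.0) 0)) (λ.λ.λ.1)
  [1] (λ.λ.λ.1) (λ.λ.(λ.0) 0)
  [2] λ.λ.1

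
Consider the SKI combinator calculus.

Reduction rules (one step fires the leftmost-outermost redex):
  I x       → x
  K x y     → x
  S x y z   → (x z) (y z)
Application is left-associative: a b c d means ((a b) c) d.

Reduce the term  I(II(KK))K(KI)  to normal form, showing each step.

Answer: normal form = K(KI)  (in 4 steps)

Working:
  start: I(II(KK))K(KI)
  step 1: II(KK)K(KI)
  step 2: I(KK)K(KI)
  step 3: KKK(KI)
  step 4: K(KI)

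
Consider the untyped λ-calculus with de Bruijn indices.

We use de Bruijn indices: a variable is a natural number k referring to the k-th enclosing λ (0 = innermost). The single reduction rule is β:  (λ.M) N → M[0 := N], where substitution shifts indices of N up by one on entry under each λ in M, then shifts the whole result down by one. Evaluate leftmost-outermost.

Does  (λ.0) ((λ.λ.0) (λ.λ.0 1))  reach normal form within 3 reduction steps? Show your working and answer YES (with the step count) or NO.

Answer: YES — reaches normal form λ.0 in 2 ≤ 3 steps

Working:
  start: (λ.0) ((λ.λ.0) (λ.λ.0 1))
  →1  (λ.λ.0) (λ.λ.0 1)
  →2  λ.0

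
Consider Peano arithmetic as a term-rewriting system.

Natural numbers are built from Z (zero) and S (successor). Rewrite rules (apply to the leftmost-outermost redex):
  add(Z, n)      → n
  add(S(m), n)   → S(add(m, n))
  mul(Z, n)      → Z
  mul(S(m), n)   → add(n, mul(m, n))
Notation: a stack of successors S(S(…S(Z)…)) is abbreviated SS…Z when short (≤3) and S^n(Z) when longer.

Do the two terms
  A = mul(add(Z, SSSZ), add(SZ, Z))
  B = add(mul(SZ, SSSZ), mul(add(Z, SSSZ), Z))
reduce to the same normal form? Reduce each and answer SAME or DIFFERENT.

Answer: SAME — A ⇓ SSSZ, B ⇓ SSSZ

Working:
Term A:
  start: mul(add(Z, SSSZ), add(SZ, Z))
  step 1: mul(SSSZ, add(SZ, Z))
  step 2: add(add(SZ, Z), mul(SSZ, add(SZ, Z)))
  step 3: add(S(add(Z, Z)), mul(SSZ, add(SZ, Z)))
  step 4: S(add(add(Z, Z), mul(SSZ, add(SZ, Z))))
  step 5: S(add(Z, mul(SSZ, add(SZ, Z))))
  step 6: S(mul(SSZ, add(SZ, Z)))
  step 7: S(add(add(SZ, Z), mul(SZ, add(SZ, Z))))
  step 8: S(add(S(add(Z, Z)), mul(SZ, add(SZ, Z))))
  step 9: S(S(add(add(Z, Z), mul(SZ, add(SZ, Z)))))
  step 10: S(S(add(Z, mul(SZ, add(SZ, Z)))))
  step 11: S(S(mul(SZ, add(SZ, Z))))
  step 12: S(S(add(add(SZ, Z), mul(Z, add(SZ, Z)))))
  step 13: S(S(add(S(add(Z, Z)), mul(Z, add(SZ, Z)))))
  step 14: S(S(S(add(add(Z, Z), mul(Z, add(SZ, Z))))))
  step 15: S(S(S(add(Z, mul(Z, add(SZ, Z))))))
  step 16: S(S(S(mul(Z, add(SZ, Z)))))
  step 17: SSSZ

Term B:
  start: add(mul(SZ, SSSZ), mul(add(Z, SSSZ), Z))
  step 1: add(add(SSSZ, mul(Z, SSSZ)), mul(add(Z, SSSZ), Z))
  step 2: add(S(add(SSZ, mul(Z, SSSZ))), mul(add(Z, SSSZ), Z))
  step 3: S(add(add(SSZ, mul(Z, SSSZ)), mul(add(Z, SSSZ), Z)))
  step 4: S(add(S(add(SZ, mul(Z, SSSZ))), mul(add(Z, SSSZ), Z)))
  step 5: S(S(add(add(SZ, mul(Z, SSSZ)), mul(add(Z, SSSZ), Z))))
  step 6: S(S(add(S(add(Z, mul(Z, SSSZ))), mul(add(Z, SSSZ), Z))))
  step 7: S(S(S(add(add(Z, mul(Z, SSSZ)), mul(add(Z, SSSZ), Z)))))
  step 8: S(S(S(add(mul(Z, SSSZ), mul(add(Z, SSSZ), Z)))))
  step 9: S(S(S(add(Z, mul(add(Z, SSSZ), Z)))))
  step 10: S(S(S(mul(add(Z, SSSZ), Z))))
  step 11: S(S(S(mul(SSSZ, Z))))
  step 12: S(S(S(add(Z, mul(SSZ, Z)))))
  step 13: S(S(S(mul(SSZ, Z))))
  step 14: S(S(S(add(Z, mul(SZ, Z)))))
  step 15: S(S(S(mul(SZ, Z))))
  step 16: S(S(S(add(Z, mul(Z, Z)))))
  step 17: S(S(S(mul(Z, Z))))
  step 18: SSSZ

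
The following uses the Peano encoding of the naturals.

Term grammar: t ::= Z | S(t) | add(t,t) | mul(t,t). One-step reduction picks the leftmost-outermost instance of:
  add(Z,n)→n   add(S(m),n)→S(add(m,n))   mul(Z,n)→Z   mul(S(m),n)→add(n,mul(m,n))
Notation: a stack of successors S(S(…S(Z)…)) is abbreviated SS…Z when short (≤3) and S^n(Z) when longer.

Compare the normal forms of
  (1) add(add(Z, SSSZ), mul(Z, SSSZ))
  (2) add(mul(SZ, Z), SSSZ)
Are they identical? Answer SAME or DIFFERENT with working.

Term A:
  start: add(add(Z, SSSZ), mul(Z, SSSZ))
  step 1: add(SSSZ, mul(Z, SSSZ))
  step 2: S(add(SSZ, mul(Z, SSSZ)))
  step 3: S(S(add(SZ, mul(Z, SSSZ))))
  step 4: S(S(S(add(Z, mul(Z, SSSZ)))))
  step 5: S(S(S(mul(Z, SSSZ))))
  step 6: SSSZ

Term B:
  start: add(mul(SZ, Z), SSSZ)
  step 1: add(add(Z, mul(Z, Z)), SSSZ)
  step 2: add(mul(Z, Z), SSSZ)
  step 3: add(Z, SSSZ)
  step 4: SSSZ

Answer: SAME — A ⇓ SSSZ, B ⇓ SSSZ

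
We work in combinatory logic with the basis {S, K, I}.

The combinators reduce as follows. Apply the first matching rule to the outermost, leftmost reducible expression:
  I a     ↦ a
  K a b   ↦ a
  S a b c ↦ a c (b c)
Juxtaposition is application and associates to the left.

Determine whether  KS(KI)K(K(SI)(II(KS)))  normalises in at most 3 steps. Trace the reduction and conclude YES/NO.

Answer: YES — reaches normal form SK(SI) in 2 ≤ 3 steps

Working:
  start: KS(KI)K(K(SI)(II(KS)))
  [1] SK(K(SI)(II(KS)))
  [2] SK(SI)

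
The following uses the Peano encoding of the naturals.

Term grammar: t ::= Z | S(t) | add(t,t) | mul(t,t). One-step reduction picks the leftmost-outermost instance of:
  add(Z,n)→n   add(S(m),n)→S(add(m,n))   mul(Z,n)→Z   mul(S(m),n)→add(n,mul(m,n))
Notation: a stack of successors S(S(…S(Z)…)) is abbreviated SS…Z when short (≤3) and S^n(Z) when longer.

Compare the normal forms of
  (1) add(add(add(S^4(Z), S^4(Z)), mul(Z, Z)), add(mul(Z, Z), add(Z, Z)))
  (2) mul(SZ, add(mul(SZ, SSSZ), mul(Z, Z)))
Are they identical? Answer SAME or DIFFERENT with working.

Answer: DIFFERENT — A ⇓ S^8(Z), B ⇓ SSSZ

Working:
Term A:
  start: add(add(add(S^4(Z), S^4(Z)), mul(Z, Z)), add(mul(Z, Z), add(Z, Z)))
  →1  add(add(S(add(SSSZ, S^4(Z))), mul(Z, Z)), add(mul(Z, Z), add(Z, Z)))
  →2  add(S(add(add(SSSZ, S^4(Z)), mul(Z, Z))), add(mul(Z, Z), add(Z, Z)))
  →3  S(add(add(add(SSSZ, S^4(Z)), mul(Z, Z)), add(mul(Z, Z), add(Z, Z))))
  →4  S(add(add(S(add(SSZ, S^4(Z))), mul(Z, Z)), add(mul(Z, Z), add(Z, Z))))
  →5  S(add(S(add(add(SSZ, S^4(Z)), mul(Z, Z))), add(mul(Z, Z), add(Z, Z))))
  →6  S(S(add(add(add(SSZ, S^4(Z)), mul(Z, Z)), add(mul(Z, Z), add(Z, Z)))))
  →7  S(S(add(add(S(add(SZ, S^4(Z))), mul(Z, Z)), add(mul(Z, Z), add(Z, Z)))))
  →8  S(S(add(S(add(add(SZ, S^4(Z)), mul(Z, Z))), add(mul(Z, Z), add(Z, Z)))))
  →9  S(S(S(add(add(add(SZ, S^4(Z)), mul(Z, Z)), add(mul(Z, Z), add(Z, Z))))))
  →10  S(S(S(add(add(S(add(Z, S^4(Z))), mul(Z, Z)), add(mul(Z, Z), add(Z, Z))))))
  →11  S(S(S(add(S(add(add(Z, S^4(Z)), mul(Z, Z))), add(mul(Z, Z), add(Z, Z))))))
  →12  S(S(S(S(add(add(add(Z, S^4(Z)), mul(Z, Z)), add(mul(Z, Z), add(Z, Z)))))))
  →13  S(S(S(S(add(add(S^4(Z), mul(Z, Z)), add(mul(Z, Z), add(Z, Z)))))))
  →14  S(S(S(S(add(S(add(SSSZ, mul(Z, Z))), add(mul(Z, Z), add(Z, Z)))))))
  →15  S(S(S(S(S(add(add(SSSZ, mul(Z, Z)), add(mul(Z, Z), add(Z, Z))))))))
  →16  S(S(S(S(S(add(S(add(SSZ, mul(Z, Z))), add(mul(Z, Z), add(Z, Z))))))))
  →17  S(S(S(S(S(S(add(add(SSZ, mul(Z, Z)), add(mul(Z, Z), add(Z, Z)))))))))
  →18  S(S(S(S(S(S(add(S(add(SZ, mul(Z, Z))), add(mul(Z, Z), add(Z, Z)))))))))
  →19  S(S(S(S(S(S(S(add(add(SZ, mul(Z, Z)), add(mul(Z, Z), add(Z, Z))))))))))
  →20  S(S(S(S(S(S(S(add(S(add(Z, mul(Z, Z))), add(mul(Z, Z), add(Z, Z))))))))))
  →21  S(S(S(S(S(S(S(S(add(add(Z, mul(Z, Z)), add(mul(Z, Z), add(Z, Z)))))))))))
  →22  S(S(S(S(S(S(S(S(add(mul(Z, Z), add(mul(Z, Z), add(Z, Z)))))))))))
  →23  S(S(S(S(S(S(S(S(add(Z, add(mul(Z, Z), add(Z, Z)))))))))))
  →24  S(S(S(S(S(S(S(S(add(mul(Z, Z), add(Z, Z))))))))))
  →25  S(S(S(S(S(S(S(S(add(Z, add(Z, Z))))))))))
  →26  S(S(S(S(S(S(S(S(add(Z, Z)))))))))
  →27  S^8(Z)

Term B:
  start: mul(SZ, add(mul(SZ, SSSZ), mul(Z, Z)))
  →1  add(add(mul(SZ, SSSZ), mul(Z, Z)), mul(Z, add(mul(SZ, SSSZ), mul(Z, Z))))
  →2  add(add(add(SSSZ, mul(Z, SSSZ)), mul(Z, Z)), mul(Z, add(mul(SZ, SSSZ), mul(Z, Z))))
  →3  add(add(S(add(SSZ, mul(Z, SSSZ))), mul(Z, Z)), mul(Z, add(mul(SZ, SSSZ), mul(Z, Z))))
  →4  add(S(add(add(SSZ, mul(Z, SSSZ)), mul(Z, Z))), mul(Z, add(mul(SZ, SSSZ), mul(Z, Z))))
  →5  S(add(add(add(SSZ, mul(Z, SSSZ)), mul(Z, Z)), mul(Z, add(mul(SZ, SSSZ), mul(Z, Z)))))
  →6  S(add(add(S(add(SZ, mul(Z, SSSZ))), mul(Z, Z)), mul(Z, add(mul(SZ, SSSZ), mul(Z, Z)))))
  →7  S(add(S(add(add(SZ, mul(Z, SSSZ)), mul(Z, Z))), mul(Z, add(mul(SZ, SSSZ), mul(Z, Z)))))
  →8  S(S(add(add(add(SZ, mul(Z, SSSZ)), mul(Z, Z)), mul(Z, add(mul(SZ, SSSZ), mul(Z, Z))))))
  →9  S(S(add(add(S(add(Z, mul(Z, SSSZ))), mul(Z, Z)), mul(Z, add(mul(SZ, SSSZ), mul(Z, Z))))))
  →10  S(S(add(S(add(add(Z, mul(Z, SSSZ)), mul(Z, Z))), mul(Z, add(mul(SZ, SSSZ), mul(Z, Z))))))
  →11  S(S(S(add(add(add(Z, mul(Z, SSSZ)), mul(Z, Z)), mul(Z, add(mul(SZ, SSSZ), mul(Z, Z)))))))
  →12  S(S(S(add(add(mul(Z, SSSZ), mul(Z, Z)), mul(Z, add(mul(SZ, SSSZ), mul(Z, Z)))))))
  →13  S(S(S(add(add(Z, mul(Z, Z)), mul(Z, add(mul(SZ, SSSZ), mul(Z, Z)))))))
  →14  S(S(S(add(mul(Z, Z), mul(Z, add(mul(SZ, SSSZ), mul(Z, Z)))))))
  →15  S(S(S(add(Z, mul(Z, add(mul(SZ, SSSZ), mul(Z, Z)))))))
  →16  S(S(S(mul(Z, add(mul(SZ, SSSZ), mul(Z, Z))))))
  →17  SSSZ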